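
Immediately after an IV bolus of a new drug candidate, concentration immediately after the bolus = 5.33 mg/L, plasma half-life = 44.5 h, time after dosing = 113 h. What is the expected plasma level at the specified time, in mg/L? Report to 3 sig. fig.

0.917 mg/L

k = ln2 / t½ = 0.693147 / 44.5 = 0.01558 h⁻¹
C = C₀ · e^(−k·t) = 5.330 × e^(−0.01558 × 113)
  = 5.330 × 0.1720 = 0.9168 mg/L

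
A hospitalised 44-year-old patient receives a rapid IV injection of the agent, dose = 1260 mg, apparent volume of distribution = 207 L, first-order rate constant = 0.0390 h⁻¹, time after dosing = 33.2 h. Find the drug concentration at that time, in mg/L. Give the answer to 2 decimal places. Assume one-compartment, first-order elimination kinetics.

1.67 mg/L

C₀ = Dose / Vd = 1260 / 207 = 6.087 mg/L
C = C₀ · e^(−k·t) = 6.087 × e^(−0.03900 × 33.2)
  = 6.087 × 0.2740 = 1.668 mg/L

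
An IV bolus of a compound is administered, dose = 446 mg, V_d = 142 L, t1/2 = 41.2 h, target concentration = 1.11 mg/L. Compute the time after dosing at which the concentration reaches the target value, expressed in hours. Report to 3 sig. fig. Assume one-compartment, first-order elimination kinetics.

C₀ = Dose / Vd = 446.0 / 142 = 3.141 mg/L
k = ln2 / t½ = 0.693147 / 41.2 = 0.01682 h⁻¹
t = ln(C₀ / C) / k = ln(3.141 / 1.11) / 0.01682
  = ln(2.830) / 0.01682 = 1.040 / 0.01682 = 61.83 h

61.8 h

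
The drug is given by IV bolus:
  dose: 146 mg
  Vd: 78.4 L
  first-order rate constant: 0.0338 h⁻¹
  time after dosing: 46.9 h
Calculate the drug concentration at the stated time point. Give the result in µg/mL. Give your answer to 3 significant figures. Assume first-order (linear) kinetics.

C₀ = Dose / Vd = 146.0 / 78.4 = 1.862 mg/L
C = C₀ · e^(−k·t) = 1.862 × e^(−0.03380 × 46.9)
  = 1.862 × 0.2049 = 0.3815 mg/L
(0.3815 mg/L = 0.3815 µg/mL)

0.382 µg/mL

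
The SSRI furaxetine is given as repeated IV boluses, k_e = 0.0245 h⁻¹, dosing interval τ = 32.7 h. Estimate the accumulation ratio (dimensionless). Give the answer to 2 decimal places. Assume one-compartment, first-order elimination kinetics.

1.81

e^(−kτ) = e^(−0.02450 × 32.7) = 0.4488
Accumulation ratio R = 1 / (1 − e^(−kτ)) = 1 / (1 − 0.4488) = 1.814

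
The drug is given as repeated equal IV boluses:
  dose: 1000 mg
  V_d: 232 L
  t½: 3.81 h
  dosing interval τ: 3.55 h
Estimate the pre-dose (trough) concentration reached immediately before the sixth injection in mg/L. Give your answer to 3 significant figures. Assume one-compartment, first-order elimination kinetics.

4.56 mg/L

C₀ per dose = Dose / Vd = 1000 / 232 = 4.310 mg/L
k = ln2 / t½ = 0.693147 / 3.81 = 0.1819 h⁻¹
Fraction remaining after one interval: r = e^(−kτ) = e^(−0.1819 × 3.55) = 0.5243
Before dose 6, 5 doses have been given (aged 1τ, 2τ, 3τ, 4τ, 5τ).
C_trough = C₀ × (r + r² + … + r^5) = C₀ × r(1−r^5)/(1−r)
        = 4.310 × 0.5243 × (1 − 0.03962) / (1 − 0.5243) = 4.562 mg/L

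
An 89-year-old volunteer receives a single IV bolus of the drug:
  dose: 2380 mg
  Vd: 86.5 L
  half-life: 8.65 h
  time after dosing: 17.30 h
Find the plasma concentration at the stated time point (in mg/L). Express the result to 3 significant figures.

C₀ = Dose / Vd = 2380 / 86.5 = 27.51 mg/L
k = ln2 / t½ = 0.693147 / 8.65 = 0.08013 h⁻¹
t / t½ = 17.30 / 8.65 = 2 half-lives
C = C₀ × (1/2)^2 = 27.51 × 0.2500 = 6.878 mg/L

6.88 mg/L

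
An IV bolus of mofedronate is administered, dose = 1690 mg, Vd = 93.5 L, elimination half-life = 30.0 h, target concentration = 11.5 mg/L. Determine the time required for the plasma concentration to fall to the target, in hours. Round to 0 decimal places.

C₀ = Dose / Vd = 1690 / 93.5 = 18.07 mg/L
k = ln2 / t½ = 0.693147 / 30.0 = 0.02310 h⁻¹
t = ln(C₀ / C) / k = ln(18.07 / 11.5) / 0.02310
  = ln(1.571) / 0.02310 = 0.4517 / 0.02310 = 19.55 h

20 h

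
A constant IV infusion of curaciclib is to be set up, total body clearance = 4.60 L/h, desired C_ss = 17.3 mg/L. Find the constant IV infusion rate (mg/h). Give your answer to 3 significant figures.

79.6 mg/h

At steady state, infusion rate R₀ = Css × CL = 17.3 × 4.600 = 79.58 mg/h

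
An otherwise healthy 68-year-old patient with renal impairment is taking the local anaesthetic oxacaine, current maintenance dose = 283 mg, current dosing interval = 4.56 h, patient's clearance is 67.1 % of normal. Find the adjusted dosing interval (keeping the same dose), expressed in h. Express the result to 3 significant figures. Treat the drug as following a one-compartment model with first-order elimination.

6.80 h

To keep the same average steady-state level, dosing rate must scale with clearance.
CL ratio = 67.1 / 100 = 0.6710
New interval (same dose) = 4.56 / 0.6710 = 6.796 h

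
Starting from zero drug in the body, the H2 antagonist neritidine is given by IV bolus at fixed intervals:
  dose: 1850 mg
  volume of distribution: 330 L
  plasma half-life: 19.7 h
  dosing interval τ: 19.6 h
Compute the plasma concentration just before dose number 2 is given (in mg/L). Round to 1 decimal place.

C₀ per dose = Dose / Vd = 1850 / 330 = 5.606 mg/L
k = ln2 / t½ = 0.693147 / 19.7 = 0.03519 h⁻¹
Fraction remaining after one interval: r = e^(−kτ) = e^(−0.03519 × 19.6) = 0.5017
Before dose 2, 1 dose has been given (aged 1τ).
C_trough = C₀ × r = 5.606 × 0.5017 = 2.813 mg/L

2.8 mg/L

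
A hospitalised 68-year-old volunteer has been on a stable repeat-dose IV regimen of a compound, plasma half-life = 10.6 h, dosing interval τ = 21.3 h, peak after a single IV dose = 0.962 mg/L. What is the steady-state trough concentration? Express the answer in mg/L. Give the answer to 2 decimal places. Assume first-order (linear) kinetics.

0.32 mg/L

k = ln2 / t½ = 0.693147 / 10.6 = 0.06539 h⁻¹
e^(−kτ) = e^(−0.06539 × 21.3) = 0.2484
Accumulation ratio R = 1 / (1 − e^(−kτ)) = 1 / (1 − 0.2484) = 1.330
Steady-state trough = C₀ × R × e^(−kτ) = 0.962 × 1.330 × 0.2484 = 0.3178 mg/L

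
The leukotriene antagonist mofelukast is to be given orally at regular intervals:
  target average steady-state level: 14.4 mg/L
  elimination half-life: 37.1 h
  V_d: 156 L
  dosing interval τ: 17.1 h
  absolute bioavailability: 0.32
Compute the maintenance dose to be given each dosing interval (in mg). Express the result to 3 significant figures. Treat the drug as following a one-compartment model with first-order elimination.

k = ln2 / t½ = 0.693147 / 37.1 = 0.01868 h⁻¹
CL = k × Vd = 0.01868 × 156 = 2.914 L/h
At steady state, F × (Dose/τ) = Css × CL.
Dose = Css × CL × τ / F = 14.4 × 2.914 × 17.1 / 0.32 = 2242 mg

2240 mg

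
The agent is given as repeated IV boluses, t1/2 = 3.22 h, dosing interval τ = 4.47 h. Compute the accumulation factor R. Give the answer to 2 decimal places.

1.62

k = ln2 / t½ = 0.693147 / 3.22 = 0.2153 h⁻¹
e^(−kτ) = e^(−0.2153 × 4.47) = 0.3820
Accumulation ratio R = 1 / (1 − e^(−kτ)) = 1 / (1 − 0.3820) = 1.618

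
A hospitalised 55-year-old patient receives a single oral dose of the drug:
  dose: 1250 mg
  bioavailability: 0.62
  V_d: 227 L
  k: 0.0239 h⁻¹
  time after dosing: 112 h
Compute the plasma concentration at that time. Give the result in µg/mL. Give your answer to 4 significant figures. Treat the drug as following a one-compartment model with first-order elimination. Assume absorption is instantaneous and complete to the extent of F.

Amount reaching circulation = F × Dose = 0.62 × 1250 = 775.0 mg
C₀ = F·Dose / Vd = 775.0 / 227 = 3.414 mg/L
C = C₀ · e^(−k·t) = 3.414 × e^(−0.02390 × 112)
  = 3.414 × 0.06878 = 0.2348 mg/L
(0.2348 mg/L = 0.2348 µg/mL)

0.2348 µg/mL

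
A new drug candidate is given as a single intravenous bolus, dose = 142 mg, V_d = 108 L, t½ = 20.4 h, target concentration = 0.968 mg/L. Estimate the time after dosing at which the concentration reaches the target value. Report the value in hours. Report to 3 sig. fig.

C₀ = Dose / Vd = 142.0 / 108 = 1.315 mg/L
k = ln2 / t½ = 0.693147 / 20.4 = 0.03398 h⁻¹
t = ln(C₀ / C) / k = ln(1.315 / 0.968) / 0.03398
  = ln(1.358) / 0.03398 = 0.3060 / 0.03398 = 9.005 h

9.01 h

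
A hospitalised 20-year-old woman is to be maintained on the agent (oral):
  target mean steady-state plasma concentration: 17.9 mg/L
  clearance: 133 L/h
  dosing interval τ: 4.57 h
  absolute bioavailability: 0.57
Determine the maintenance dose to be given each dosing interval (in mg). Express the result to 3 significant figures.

At steady state, F × (Dose/τ) = Css × CL.
Dose = Css × CL × τ / F = 17.9 × 133.0 × 4.57 / 0.57 = 19090 mg

19100 mg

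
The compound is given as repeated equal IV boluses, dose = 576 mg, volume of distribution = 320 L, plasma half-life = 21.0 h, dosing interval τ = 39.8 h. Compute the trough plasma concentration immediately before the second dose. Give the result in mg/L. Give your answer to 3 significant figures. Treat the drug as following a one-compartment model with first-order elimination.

0.484 mg/L

C₀ per dose = Dose / Vd = 576 / 320 = 1.800 mg/L
k = ln2 / t½ = 0.693147 / 21.0 = 0.03301 h⁻¹
Fraction remaining after one interval: r = e^(−kτ) = e^(−0.03301 × 39.8) = 0.2688
Before dose 2, 1 dose has been given (aged 1τ).
C_trough = C₀ × r = 1.800 × 0.2688 = 0.4838 mg/L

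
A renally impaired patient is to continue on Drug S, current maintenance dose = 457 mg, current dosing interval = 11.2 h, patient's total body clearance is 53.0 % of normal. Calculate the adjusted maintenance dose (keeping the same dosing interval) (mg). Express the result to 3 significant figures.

To keep the same average steady-state level, dosing rate must scale with clearance.
CL ratio = 53.0 / 100 = 0.5300
New dose (same interval) = 457 × 0.5300 = 242.2 mg

242 mg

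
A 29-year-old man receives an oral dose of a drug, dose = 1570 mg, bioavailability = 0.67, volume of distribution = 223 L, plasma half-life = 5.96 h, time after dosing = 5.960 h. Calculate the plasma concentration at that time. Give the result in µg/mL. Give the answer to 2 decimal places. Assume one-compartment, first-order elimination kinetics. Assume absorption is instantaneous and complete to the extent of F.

Amount reaching circulation = F × Dose = 0.67 × 1570 = 1052 mg
C₀ = F·Dose / Vd = 1052 / 223 = 4.717 mg/L
k = ln2 / t½ = 0.693147 / 5.96 = 0.1163 h⁻¹
t / t½ = 5.960 / 5.96 = 1 half-lives
C = C₀ × (1/2)^1 = 4.717 × 0.5000 = 2.359 mg/L
(2.359 mg/L = 2.359 µg/mL)

2.36 µg/mL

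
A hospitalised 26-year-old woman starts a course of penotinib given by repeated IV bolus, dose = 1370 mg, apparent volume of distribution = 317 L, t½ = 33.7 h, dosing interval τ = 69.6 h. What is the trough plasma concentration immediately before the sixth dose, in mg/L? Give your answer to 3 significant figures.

1.36 mg/L

C₀ per dose = Dose / Vd = 1370 / 317 = 4.322 mg/L
k = ln2 / t½ = 0.693147 / 33.7 = 0.02057 h⁻¹
Fraction remaining after one interval: r = e^(−kτ) = e^(−0.02057 × 69.6) = 0.2389
Before dose 6, 5 doses have been given (aged 1τ, 2τ, 3τ, 4τ, 5τ).
C_trough = C₀ × (r + r² + … + r^5) = C₀ × r(1−r^5)/(1−r)
        = 4.322 × 0.2389 × (1 − 0.0007782) / (1 − 0.2389) = 1.356 mg/L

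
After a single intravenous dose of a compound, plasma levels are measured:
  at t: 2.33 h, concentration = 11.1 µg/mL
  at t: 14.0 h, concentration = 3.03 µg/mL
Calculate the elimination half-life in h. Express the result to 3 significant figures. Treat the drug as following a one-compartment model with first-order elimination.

6.23 h

k = ln(C₁/C₂) / (t₂ − t₁) = ln(11.1/3.03) / (14.0 − 2.33)
  = 1.298 / 11.67 = 0.1112 h⁻¹
t½ = ln2 / k = 0.693147 / 0.1112 = 6.233 h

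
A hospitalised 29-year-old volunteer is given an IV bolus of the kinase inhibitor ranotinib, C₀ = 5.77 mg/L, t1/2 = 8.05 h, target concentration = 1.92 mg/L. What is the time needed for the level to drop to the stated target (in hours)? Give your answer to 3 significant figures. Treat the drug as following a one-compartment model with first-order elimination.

k = ln2 / t½ = 0.693147 / 8.05 = 0.08611 h⁻¹
t = ln(C₀ / C) / k = ln(5.770 / 1.92) / 0.08611
  = ln(3.005) / 0.08611 = 1.100 / 0.08611 = 12.77 h

12.8 h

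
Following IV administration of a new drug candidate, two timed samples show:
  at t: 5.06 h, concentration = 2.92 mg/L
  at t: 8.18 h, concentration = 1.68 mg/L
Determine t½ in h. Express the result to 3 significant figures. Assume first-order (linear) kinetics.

3.91 h

k = ln(C₁/C₂) / (t₂ − t₁) = ln(2.92/1.68) / (8.18 − 5.06)
  = 0.5528 / 3.120 = 0.1772 h⁻¹
t½ = ln2 / k = 0.693147 / 0.1772 = 3.912 h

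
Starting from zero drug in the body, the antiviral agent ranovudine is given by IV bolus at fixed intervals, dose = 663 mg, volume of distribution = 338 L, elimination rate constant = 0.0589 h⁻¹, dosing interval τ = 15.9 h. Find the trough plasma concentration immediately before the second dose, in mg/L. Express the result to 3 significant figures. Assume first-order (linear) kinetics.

C₀ per dose = Dose / Vd = 663 / 338 = 1.962 mg/L
Fraction remaining after one interval: r = e^(−kτ) = e^(−0.05890 × 15.9) = 0.3920
Before dose 2, 1 dose has been given (aged 1τ).
C_trough = C₀ × r = 1.962 × 0.3920 = 0.7691 mg/L

0.769 mg/L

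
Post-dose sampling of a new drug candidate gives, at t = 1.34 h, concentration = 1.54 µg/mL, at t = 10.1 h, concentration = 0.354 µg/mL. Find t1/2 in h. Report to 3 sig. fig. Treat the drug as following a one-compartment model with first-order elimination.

k = ln(C₁/C₂) / (t₂ − t₁) = ln(1.54/0.354) / (10.1 − 1.34)
  = 1.470 / 8.760 = 0.1678 h⁻¹
t½ = ln2 / k = 0.693147 / 0.1678 = 4.131 h

4.13 h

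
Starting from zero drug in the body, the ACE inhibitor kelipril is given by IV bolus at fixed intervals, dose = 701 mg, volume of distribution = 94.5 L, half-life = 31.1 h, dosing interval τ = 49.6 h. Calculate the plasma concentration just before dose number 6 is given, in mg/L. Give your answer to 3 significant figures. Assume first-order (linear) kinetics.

3.66 mg/L

C₀ per dose = Dose / Vd = 701 / 94.5 = 7.418 mg/L
k = ln2 / t½ = 0.693147 / 31.1 = 0.02229 h⁻¹
Fraction remaining after one interval: r = e^(−kτ) = e^(−0.02229 × 49.6) = 0.3310
Before dose 6, 5 doses have been given (aged 1τ, 2τ, 3τ, 4τ, 5τ).
C_trough = C₀ × (r + r² + … + r^5) = C₀ × r(1−r^5)/(1−r)
        = 7.418 × 0.3310 × (1 − 0.003973) / (1 − 0.3310) = 3.656 mg/L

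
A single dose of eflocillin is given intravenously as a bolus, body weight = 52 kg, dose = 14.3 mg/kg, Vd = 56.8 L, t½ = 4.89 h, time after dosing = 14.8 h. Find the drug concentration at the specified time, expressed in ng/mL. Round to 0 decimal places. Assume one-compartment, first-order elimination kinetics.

1607 ng/mL

Total dose = 14.3 × 52 = 743.6 mg
C₀ = Dose / Vd = 743.6 / 56.8 = 13.09 mg/L
k = ln2 / t½ = 0.693147 / 4.89 = 0.1417 h⁻¹
C = C₀ · e^(−k·t) = 13.09 × e^(−0.1417 × 14.8)
  = 13.09 × 0.1228 = 1.607 mg/L
Convert: 1.607 mg/L × 1000 = 1607 ng/mL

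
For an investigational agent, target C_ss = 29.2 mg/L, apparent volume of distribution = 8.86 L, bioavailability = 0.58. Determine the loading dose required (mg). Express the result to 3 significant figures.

446 mg

LD = Css × Vd / F = 29.2 × 8.86 / 0.58 = 446.1 mg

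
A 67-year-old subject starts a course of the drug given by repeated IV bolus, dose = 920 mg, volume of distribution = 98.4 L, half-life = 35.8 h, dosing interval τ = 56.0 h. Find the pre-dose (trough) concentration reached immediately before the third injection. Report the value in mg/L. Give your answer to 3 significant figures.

C₀ per dose = Dose / Vd = 920 / 98.4 = 9.350 mg/L
k = ln2 / t½ = 0.693147 / 35.8 = 0.01936 h⁻¹
Fraction remaining after one interval: r = e^(−kτ) = e^(−0.01936 × 56.0) = 0.3382
Before dose 3, 2 doses have been given (aged 1τ, 2τ).
C_trough = C₀ × (r + r²) = 9.350 × (0.3382 + 0.1144) = 4.232 mg/L

4.23 mg/L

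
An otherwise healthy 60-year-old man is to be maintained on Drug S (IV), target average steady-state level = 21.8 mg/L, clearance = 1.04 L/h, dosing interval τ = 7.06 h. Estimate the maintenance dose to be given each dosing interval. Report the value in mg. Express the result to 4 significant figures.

At steady state, Dose/τ = Css × CL.
Dose = Css × CL × τ = 21.8 × 1.040 × 7.06 = 160.1 mg

160.1 mg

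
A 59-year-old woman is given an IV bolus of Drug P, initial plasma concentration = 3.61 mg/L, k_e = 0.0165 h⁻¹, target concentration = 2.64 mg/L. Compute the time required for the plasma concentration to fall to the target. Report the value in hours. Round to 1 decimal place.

19.0 h

t = ln(C₀ / C) / k = ln(3.610 / 2.64) / 0.01650
  = ln(1.367) / 0.01650 = 0.3126 / 0.01650 = 18.95 h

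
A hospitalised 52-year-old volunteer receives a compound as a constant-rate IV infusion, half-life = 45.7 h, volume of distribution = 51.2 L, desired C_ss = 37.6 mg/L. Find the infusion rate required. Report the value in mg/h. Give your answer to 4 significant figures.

k = ln2 / t½ = 0.693147 / 45.7 = 0.01517 h⁻¹
CL = k × Vd = 0.01517 × 51.2 = 0.7767 L/h
At steady state, infusion rate R₀ = Css × CL = 37.6 × 0.7767 = 29.20 mg/h

29.20 mg/h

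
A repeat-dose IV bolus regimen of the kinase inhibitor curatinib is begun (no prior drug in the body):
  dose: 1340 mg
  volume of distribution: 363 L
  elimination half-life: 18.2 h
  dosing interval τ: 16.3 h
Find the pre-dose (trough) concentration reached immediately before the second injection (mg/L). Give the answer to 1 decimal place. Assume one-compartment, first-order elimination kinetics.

2.0 mg/L

C₀ per dose = Dose / Vd = 1340 / 363 = 3.691 mg/L
k = ln2 / t½ = 0.693147 / 18.2 = 0.03809 h⁻¹
Fraction remaining after one interval: r = e^(−kτ) = e^(−0.03809 × 16.3) = 0.5375
Before dose 2, 1 dose has been given (aged 1τ).
C_trough = C₀ × r = 3.691 × 0.5375 = 1.984 mg/L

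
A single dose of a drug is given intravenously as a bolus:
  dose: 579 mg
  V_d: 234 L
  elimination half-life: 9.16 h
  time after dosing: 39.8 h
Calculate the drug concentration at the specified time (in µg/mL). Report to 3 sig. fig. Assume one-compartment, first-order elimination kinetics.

0.122 µg/mL

C₀ = Dose / Vd = 579.0 / 234 = 2.474 mg/L
k = ln2 / t½ = 0.693147 / 9.16 = 0.07567 h⁻¹
C = C₀ · e^(−k·t) = 2.474 × e^(−0.07567 × 39.8)
  = 2.474 × 0.04921 = 0.1217 mg/L
(0.1217 mg/L = 0.1217 µg/mL)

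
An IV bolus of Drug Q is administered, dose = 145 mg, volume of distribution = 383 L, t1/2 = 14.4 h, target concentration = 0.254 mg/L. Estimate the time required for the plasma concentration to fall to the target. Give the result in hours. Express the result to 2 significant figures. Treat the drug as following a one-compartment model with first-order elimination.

8.3 h

C₀ = Dose / Vd = 145.0 / 383 = 0.3786 mg/L
k = ln2 / t½ = 0.693147 / 14.4 = 0.04814 h⁻¹
t = ln(C₀ / C) / k = ln(0.3786 / 0.254) / 0.04814
  = ln(1.491) / 0.04814 = 0.3994 / 0.04814 = 8.297 h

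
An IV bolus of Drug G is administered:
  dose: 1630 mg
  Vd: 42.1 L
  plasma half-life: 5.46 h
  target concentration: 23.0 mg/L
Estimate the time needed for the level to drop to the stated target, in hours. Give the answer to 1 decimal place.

4.1 h

C₀ = Dose / Vd = 1630 / 42.1 = 38.72 mg/L
k = ln2 / t½ = 0.693147 / 5.46 = 0.1270 h⁻¹
t = ln(C₀ / C) / k = ln(38.72 / 23.0) / 0.1270
  = ln(1.683) / 0.1270 = 0.5206 / 0.1270 = 4.099 h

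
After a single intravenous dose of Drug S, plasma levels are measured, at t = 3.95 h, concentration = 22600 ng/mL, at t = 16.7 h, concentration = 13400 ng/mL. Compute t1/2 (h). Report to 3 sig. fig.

k = ln(C₁/C₂) / (t₂ − t₁) = ln(22600/13400) / (16.7 − 3.95)
  = 0.5227 / 12.75 = 0.04100 h⁻¹
t½ = ln2 / k = 0.693147 / 0.04100 = 16.91 h

16.9 h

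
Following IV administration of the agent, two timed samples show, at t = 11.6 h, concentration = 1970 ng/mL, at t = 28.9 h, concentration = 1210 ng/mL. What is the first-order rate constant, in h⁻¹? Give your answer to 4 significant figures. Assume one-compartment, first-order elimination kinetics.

k = ln(C₁/C₂) / (t₂ − t₁) = ln(1970/1210) / (28.9 − 11.6)
  = 0.4874 / 17.30 = 0.02817 h⁻¹

0.02817 h⁻¹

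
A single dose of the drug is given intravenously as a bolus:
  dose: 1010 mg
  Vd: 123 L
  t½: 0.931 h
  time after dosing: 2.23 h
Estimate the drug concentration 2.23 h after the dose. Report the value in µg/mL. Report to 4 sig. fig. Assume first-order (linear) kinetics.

C₀ = Dose / Vd = 1010 / 123 = 8.211 mg/L
k = ln2 / t½ = 0.693147 / 0.931 = 0.7445 h⁻¹
C = C₀ · e^(−k·t) = 8.211 × e^(−0.7445 × 2.23)
  = 8.211 × 0.1901 = 1.561 mg/L
(1.561 mg/L = 1.561 µg/mL)

1.561 µg/mL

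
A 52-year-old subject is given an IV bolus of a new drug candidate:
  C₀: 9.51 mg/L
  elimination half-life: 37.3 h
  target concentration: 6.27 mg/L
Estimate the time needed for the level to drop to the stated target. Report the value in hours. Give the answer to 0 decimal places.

k = ln2 / t½ = 0.693147 / 37.3 = 0.01858 h⁻¹
t = ln(C₀ / C) / k = ln(9.510 / 6.27) / 0.01858
  = ln(1.517) / 0.01858 = 0.4167 / 0.01858 = 22.43 h

22 h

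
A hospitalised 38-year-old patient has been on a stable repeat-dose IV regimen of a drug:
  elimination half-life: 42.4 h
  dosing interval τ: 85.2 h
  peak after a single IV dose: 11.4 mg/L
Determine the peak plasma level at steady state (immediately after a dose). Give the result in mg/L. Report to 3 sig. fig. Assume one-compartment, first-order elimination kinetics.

15.2 mg/L

k = ln2 / t½ = 0.693147 / 42.4 = 0.01635 h⁻¹
e^(−kτ) = e^(−0.01635 × 85.2) = 0.2483
Accumulation ratio R = 1 / (1 − e^(−kτ)) = 1 / (1 − 0.2483) = 1.330
Steady-state peak = C₀ × R = 11.4 × 1.330 = 15.16 mg/L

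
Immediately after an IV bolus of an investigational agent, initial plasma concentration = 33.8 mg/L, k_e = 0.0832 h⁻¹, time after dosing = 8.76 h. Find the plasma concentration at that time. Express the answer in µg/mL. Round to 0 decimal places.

16 µg/mL

C = C₀ · e^(−k·t) = 33.80 × e^(−0.08320 × 8.76)
  = 33.80 × 0.4825 = 16.31 mg/L
(16.31 mg/L = 16.31 µg/mL)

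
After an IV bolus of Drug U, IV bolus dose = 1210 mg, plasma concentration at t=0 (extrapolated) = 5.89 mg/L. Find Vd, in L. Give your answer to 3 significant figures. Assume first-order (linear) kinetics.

Vd = Dose / C₀ = 1210 / 5.89 = 205.4 L

205 L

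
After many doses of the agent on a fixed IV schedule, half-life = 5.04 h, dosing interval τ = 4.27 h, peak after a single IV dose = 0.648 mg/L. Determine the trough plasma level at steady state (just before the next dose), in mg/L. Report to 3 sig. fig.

0.811 mg/L

k = ln2 / t½ = 0.693147 / 5.04 = 0.1375 h⁻¹
e^(−kτ) = e^(−0.1375 × 4.27) = 0.5559
Accumulation ratio R = 1 / (1 − e^(−kτ)) = 1 / (1 − 0.5559) = 2.252
Steady-state trough = C₀ × R × e^(−kτ) = 0.648 × 2.252 × 0.5559 = 0.8112 mg/L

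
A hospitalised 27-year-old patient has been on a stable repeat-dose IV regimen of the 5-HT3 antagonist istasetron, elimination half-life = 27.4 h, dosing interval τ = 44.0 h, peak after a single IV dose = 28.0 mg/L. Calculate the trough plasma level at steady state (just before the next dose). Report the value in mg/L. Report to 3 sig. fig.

k = ln2 / t½ = 0.693147 / 27.4 = 0.02530 h⁻¹
e^(−kτ) = e^(−0.02530 × 44.0) = 0.3285
Accumulation ratio R = 1 / (1 − e^(−kτ)) = 1 / (1 − 0.3285) = 1.489
Steady-state trough = C₀ × R × e^(−kτ) = 28.0 × 1.489 × 0.3285 = 13.70 mg/L

13.7 mg/L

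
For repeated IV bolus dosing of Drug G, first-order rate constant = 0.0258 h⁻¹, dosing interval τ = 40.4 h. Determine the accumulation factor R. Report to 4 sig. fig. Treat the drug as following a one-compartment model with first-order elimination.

1.545

e^(−kτ) = e^(−0.02580 × 40.4) = 0.3526
Accumulation ratio R = 1 / (1 − e^(−kτ)) = 1 / (1 − 0.3526) = 1.545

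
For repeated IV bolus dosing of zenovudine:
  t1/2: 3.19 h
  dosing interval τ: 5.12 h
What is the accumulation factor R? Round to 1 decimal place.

1.5

k = ln2 / t½ = 0.693147 / 3.19 = 0.2173 h⁻¹
e^(−kτ) = e^(−0.2173 × 5.12) = 0.3287
Accumulation ratio R = 1 / (1 − e^(−kτ)) = 1 / (1 − 0.3287) = 1.490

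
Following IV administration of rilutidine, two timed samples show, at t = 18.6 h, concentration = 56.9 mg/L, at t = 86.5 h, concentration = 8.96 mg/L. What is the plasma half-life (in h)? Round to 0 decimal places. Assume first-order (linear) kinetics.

k = ln(C₁/C₂) / (t₂ − t₁) = ln(56.9/8.96) / (86.5 − 18.6)
  = 1.849 / 67.90 = 0.02723 h⁻¹
t½ = ln2 / k = 0.693147 / 0.02723 = 25.46 h

25 h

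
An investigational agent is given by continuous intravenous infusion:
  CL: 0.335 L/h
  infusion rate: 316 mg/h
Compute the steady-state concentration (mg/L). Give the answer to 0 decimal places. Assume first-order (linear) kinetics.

943 mg/L

At steady state Css = R₀ / CL = 316 / 0.3350 = 943.3 mg/L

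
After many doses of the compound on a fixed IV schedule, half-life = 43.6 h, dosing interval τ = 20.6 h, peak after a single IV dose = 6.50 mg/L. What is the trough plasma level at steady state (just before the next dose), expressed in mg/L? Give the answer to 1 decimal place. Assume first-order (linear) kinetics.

16.8 mg/L

k = ln2 / t½ = 0.693147 / 43.6 = 0.01590 h⁻¹
e^(−kτ) = e^(−0.01590 × 20.6) = 0.7207
Accumulation ratio R = 1 / (1 − e^(−kτ)) = 1 / (1 − 0.7207) = 3.580
Steady-state trough = C₀ × R × e^(−kτ) = 6.50 × 3.580 × 0.7207 = 16.77 mg/L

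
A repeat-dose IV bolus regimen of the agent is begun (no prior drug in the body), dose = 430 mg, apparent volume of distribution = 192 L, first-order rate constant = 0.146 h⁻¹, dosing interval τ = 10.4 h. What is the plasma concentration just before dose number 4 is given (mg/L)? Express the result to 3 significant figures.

C₀ per dose = Dose / Vd = 430 / 192 = 2.240 mg/L
Fraction remaining after one interval: r = e^(−kτ) = e^(−0.1460 × 10.4) = 0.2191
Before dose 4, 3 doses have been given (aged 1τ, 2τ, 3τ).
C_trough = C₀ × (r + r² + … + r^3) = C₀ × r(1−r^3)/(1−r)
        = 2.240 × 0.2191 × (1 − 0.01052) / (1 − 0.2191) = 0.6219 mg/L

0.622 mg/L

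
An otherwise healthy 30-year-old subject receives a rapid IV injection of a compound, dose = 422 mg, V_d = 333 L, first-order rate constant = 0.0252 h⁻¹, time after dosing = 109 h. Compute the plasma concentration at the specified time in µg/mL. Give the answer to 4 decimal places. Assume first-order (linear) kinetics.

0.0813 µg/mL

C₀ = Dose / Vd = 422.0 / 333 = 1.267 mg/L
C = C₀ · e^(−k·t) = 1.267 × e^(−0.02520 × 109)
  = 1.267 × 0.06413 = 0.08125 mg/L
(0.08125 mg/L = 0.08125 µg/mL)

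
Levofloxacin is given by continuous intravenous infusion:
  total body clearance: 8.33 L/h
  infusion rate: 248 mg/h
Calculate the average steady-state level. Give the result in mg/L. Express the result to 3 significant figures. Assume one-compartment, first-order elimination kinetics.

At steady state Css = R₀ / CL = 248 / 8.330 = 29.77 mg/L

29.8 mg/L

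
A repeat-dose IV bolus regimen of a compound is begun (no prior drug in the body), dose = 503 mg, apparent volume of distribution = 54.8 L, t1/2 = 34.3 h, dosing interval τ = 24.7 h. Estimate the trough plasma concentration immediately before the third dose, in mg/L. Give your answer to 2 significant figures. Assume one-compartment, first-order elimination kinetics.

C₀ per dose = Dose / Vd = 503 / 54.8 = 9.179 mg/L
k = ln2 / t½ = 0.693147 / 34.3 = 0.02021 h⁻¹
Fraction remaining after one interval: r = e^(−kτ) = e^(−0.02021 × 24.7) = 0.6070
Before dose 3, 2 doses have been given (aged 1τ, 2τ).
C_trough = C₀ × (r + r²) = 9.179 × (0.6070 + 0.3684) = 8.953 mg/L

9.0 mg/L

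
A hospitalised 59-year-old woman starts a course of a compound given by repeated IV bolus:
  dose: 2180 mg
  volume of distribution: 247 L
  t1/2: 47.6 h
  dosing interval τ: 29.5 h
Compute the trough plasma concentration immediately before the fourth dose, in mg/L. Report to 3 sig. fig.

11.9 mg/L

C₀ per dose = Dose / Vd = 2180 / 247 = 8.826 mg/L
k = ln2 / t½ = 0.693147 / 47.6 = 0.01456 h⁻¹
Fraction remaining after one interval: r = e^(−kτ) = e^(−0.01456 × 29.5) = 0.6508
Before dose 4, 3 doses have been given (aged 1τ, 2τ, 3τ).
C_trough = C₀ × (r + r² + … + r^3) = C₀ × r(1−r^3)/(1−r)
        = 8.826 × 0.6508 × (1 − 0.2756) / (1 − 0.6508) = 11.92 mg/L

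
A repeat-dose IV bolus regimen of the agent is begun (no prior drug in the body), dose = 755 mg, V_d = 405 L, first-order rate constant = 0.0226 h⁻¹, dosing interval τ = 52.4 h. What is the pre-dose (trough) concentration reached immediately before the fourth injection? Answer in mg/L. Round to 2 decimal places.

0.80 mg/L

C₀ per dose = Dose / Vd = 755 / 405 = 1.864 mg/L
Fraction remaining after one interval: r = e^(−kτ) = e^(−0.02260 × 52.4) = 0.3060
Before dose 4, 3 doses have been given (aged 1τ, 2τ, 3τ).
C_trough = C₀ × (r + r² + … + r^3) = C₀ × r(1−r^3)/(1−r)
        = 1.864 × 0.3060 × (1 − 0.02865) / (1 − 0.3060) = 0.7983 mg/L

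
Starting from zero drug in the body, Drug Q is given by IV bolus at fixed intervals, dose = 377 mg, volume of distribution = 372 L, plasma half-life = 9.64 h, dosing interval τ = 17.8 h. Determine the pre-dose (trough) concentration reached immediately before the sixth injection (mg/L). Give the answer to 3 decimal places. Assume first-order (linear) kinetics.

0.390 mg/L

C₀ per dose = Dose / Vd = 377 / 372 = 1.013 mg/L
k = ln2 / t½ = 0.693147 / 9.64 = 0.07190 h⁻¹
Fraction remaining after one interval: r = e^(−kτ) = e^(−0.07190 × 17.8) = 0.2781
Before dose 6, 5 doses have been given (aged 1τ, 2τ, 3τ, 4τ, 5τ).
C_trough = C₀ × (r + r² + … + r^5) = C₀ × r(1−r^5)/(1−r)
        = 1.013 × 0.2781 × (1 − 0.001663) / (1 − 0.2781) = 0.3896 mg/L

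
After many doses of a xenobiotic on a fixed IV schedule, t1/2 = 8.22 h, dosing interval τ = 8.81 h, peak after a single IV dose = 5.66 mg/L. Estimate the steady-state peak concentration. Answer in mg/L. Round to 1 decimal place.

k = ln2 / t½ = 0.693147 / 8.22 = 0.08432 h⁻¹
e^(−kτ) = e^(−0.08432 × 8.81) = 0.4758
Accumulation ratio R = 1 / (1 − e^(−kτ)) = 1 / (1 − 0.4758) = 1.908
Steady-state peak = C₀ × R = 5.66 × 1.908 = 10.80 mg/L

10.8 mg/L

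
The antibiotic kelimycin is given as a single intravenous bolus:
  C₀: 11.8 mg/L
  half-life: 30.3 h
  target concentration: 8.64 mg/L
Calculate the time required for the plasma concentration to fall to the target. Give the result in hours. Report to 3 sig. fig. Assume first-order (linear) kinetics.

13.6 h

k = ln2 / t½ = 0.693147 / 30.3 = 0.02288 h⁻¹
t = ln(C₀ / C) / k = ln(11.80 / 8.64) / 0.02288
  = ln(1.366) / 0.02288 = 0.3119 / 0.02288 = 13.63 h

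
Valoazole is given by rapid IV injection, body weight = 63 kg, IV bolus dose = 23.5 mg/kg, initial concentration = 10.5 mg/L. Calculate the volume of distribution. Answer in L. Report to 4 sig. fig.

141.0 L

Dose = 23.5 × 63 = 1481 mg
Vd = Dose / C₀ = 1481 / 10.5 = 141.0 L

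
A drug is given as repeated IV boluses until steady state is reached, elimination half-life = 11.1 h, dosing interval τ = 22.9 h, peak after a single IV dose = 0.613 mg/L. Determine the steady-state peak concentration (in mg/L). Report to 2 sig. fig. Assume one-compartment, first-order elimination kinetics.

k = ln2 / t½ = 0.693147 / 11.1 = 0.06245 h⁻¹
e^(−kτ) = e^(−0.06245 × 22.9) = 0.2393
Accumulation ratio R = 1 / (1 − e^(−kτ)) = 1 / (1 − 0.2393) = 1.315
Steady-state peak = C₀ × R = 0.613 × 1.315 = 0.8061 mg/L

0.81 mg/L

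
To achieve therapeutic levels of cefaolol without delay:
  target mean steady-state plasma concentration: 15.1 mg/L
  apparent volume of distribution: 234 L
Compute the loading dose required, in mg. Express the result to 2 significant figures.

3500 mg

LD = Css × Vd = 15.1 × 234 = 3533 mg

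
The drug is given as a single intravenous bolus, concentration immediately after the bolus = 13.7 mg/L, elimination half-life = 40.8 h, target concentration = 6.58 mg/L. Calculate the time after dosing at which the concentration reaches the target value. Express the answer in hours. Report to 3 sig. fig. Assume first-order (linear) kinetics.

43.2 h

k = ln2 / t½ = 0.693147 / 40.8 = 0.01699 h⁻¹
t = ln(C₀ / C) / k = ln(13.70 / 6.58) / 0.01699
  = ln(2.082) / 0.01699 = 0.7333 / 0.01699 = 43.16 h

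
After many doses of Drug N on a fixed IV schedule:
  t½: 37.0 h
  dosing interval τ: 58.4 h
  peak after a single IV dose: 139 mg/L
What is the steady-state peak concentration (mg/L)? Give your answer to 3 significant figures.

k = ln2 / t½ = 0.693147 / 37.0 = 0.01873 h⁻¹
e^(−kτ) = e^(−0.01873 × 58.4) = 0.3349
Accumulation ratio R = 1 / (1 − e^(−kτ)) = 1 / (1 − 0.3349) = 1.504
Steady-state peak = C₀ × R = 139 × 1.504 = 209.1 mg/L

209 mg/L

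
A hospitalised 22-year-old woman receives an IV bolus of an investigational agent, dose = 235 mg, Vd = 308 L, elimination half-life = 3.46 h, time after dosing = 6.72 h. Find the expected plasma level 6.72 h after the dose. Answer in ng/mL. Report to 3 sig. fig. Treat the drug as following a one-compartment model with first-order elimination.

C₀ = Dose / Vd = 235.0 / 308 = 0.7630 mg/L
k = ln2 / t½ = 0.693147 / 3.46 = 0.2003 h⁻¹
C = C₀ · e^(−k·t) = 0.7630 × e^(−0.2003 × 6.72)
  = 0.7630 × 0.2603 = 0.1986 mg/L
Convert: 0.1986 mg/L × 1000 = 198.6 ng/mL

199 ng/mL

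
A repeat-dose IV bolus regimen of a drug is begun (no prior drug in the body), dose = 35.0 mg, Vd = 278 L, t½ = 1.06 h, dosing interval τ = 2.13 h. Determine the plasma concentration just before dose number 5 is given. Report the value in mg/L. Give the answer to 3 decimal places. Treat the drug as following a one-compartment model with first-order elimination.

C₀ per dose = Dose / Vd = 35.0 / 278 = 0.1259 mg/L
k = ln2 / t½ = 0.693147 / 1.06 = 0.6539 h⁻¹
Fraction remaining after one interval: r = e^(−kτ) = e^(−0.6539 × 2.13) = 0.2484
Before dose 5, 4 doses have been given (aged 1τ, 2τ, 3τ, 4τ).
C_trough = C₀ × (r + r² + … + r^4) = C₀ × r(1−r^4)/(1−r)
        = 0.1259 × 0.2484 × (1 − 0.003807) / (1 − 0.2484) = 0.04145 mg/L

0.041 mg/L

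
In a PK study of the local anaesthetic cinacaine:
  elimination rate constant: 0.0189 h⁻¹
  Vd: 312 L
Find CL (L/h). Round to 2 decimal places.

CL = k × Vd = 0.0189 × 312 = 5.897 L/h

5.90 L/h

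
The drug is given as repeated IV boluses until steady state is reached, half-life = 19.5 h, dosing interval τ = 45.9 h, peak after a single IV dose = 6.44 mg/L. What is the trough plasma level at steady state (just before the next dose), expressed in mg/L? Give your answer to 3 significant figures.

1.57 mg/L

k = ln2 / t½ = 0.693147 / 19.5 = 0.03555 h⁻¹
e^(−kτ) = e^(−0.03555 × 45.9) = 0.1956
Accumulation ratio R = 1 / (1 − e^(−kτ)) = 1 / (1 − 0.1956) = 1.243
Steady-state trough = C₀ × R × e^(−kτ) = 6.44 × 1.243 × 0.1956 = 1.566 mg/L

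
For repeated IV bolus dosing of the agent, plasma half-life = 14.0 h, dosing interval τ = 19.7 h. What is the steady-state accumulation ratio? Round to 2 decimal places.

k = ln2 / t½ = 0.693147 / 14.0 = 0.04951 h⁻¹
e^(−kτ) = e^(−0.04951 × 19.7) = 0.3771
Accumulation ratio R = 1 / (1 − e^(−kτ)) = 1 / (1 − 0.3771) = 1.605

1.61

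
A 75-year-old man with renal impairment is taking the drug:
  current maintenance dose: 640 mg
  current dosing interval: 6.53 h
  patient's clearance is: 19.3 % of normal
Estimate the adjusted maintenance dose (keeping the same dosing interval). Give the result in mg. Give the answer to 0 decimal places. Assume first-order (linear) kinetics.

124 mg

To keep the same average steady-state level, dosing rate must scale with clearance.
CL ratio = 19.3 / 100 = 0.1930
New dose (same interval) = 640 × 0.1930 = 123.5 mg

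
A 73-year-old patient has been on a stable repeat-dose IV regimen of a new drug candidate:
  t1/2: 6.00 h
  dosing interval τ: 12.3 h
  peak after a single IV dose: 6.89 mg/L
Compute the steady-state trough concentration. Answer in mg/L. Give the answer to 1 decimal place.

2.2 mg/L

k = ln2 / t½ = 0.693147 / 6.00 = 0.1155 h⁻¹
e^(−kτ) = e^(−0.1155 × 12.3) = 0.2416
Accumulation ratio R = 1 / (1 − e^(−kτ)) = 1 / (1 − 0.2416) = 1.319
Steady-state trough = C₀ × R × e^(−kτ) = 6.89 × 1.319 × 0.2416 = 2.196 mg/L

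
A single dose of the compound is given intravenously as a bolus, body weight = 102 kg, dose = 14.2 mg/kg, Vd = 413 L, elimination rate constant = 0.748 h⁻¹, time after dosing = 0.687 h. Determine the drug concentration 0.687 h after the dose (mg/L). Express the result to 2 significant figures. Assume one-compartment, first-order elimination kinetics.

2.1 mg/L

Total dose = 14.2 × 102 = 1448 mg
C₀ = Dose / Vd = 1448 / 413 = 3.506 mg/L
C = C₀ · e^(−k·t) = 3.506 × e^(−0.7480 × 0.687)
  = 3.506 × 0.5982 = 2.097 mg/L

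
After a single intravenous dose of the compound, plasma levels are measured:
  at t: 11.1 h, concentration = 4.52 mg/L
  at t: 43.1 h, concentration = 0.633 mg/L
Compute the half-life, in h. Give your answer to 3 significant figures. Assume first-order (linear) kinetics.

11.3 h

k = ln(C₁/C₂) / (t₂ − t₁) = ln(4.52/0.633) / (43.1 − 11.1)
  = 1.966 / 32.00 = 0.06144 h⁻¹
t½ = ln2 / k = 0.693147 / 0.06144 = 11.28 h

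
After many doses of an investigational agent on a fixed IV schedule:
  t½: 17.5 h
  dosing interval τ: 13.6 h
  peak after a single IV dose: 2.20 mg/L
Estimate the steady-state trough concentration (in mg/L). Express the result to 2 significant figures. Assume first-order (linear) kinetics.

k = ln2 / t½ = 0.693147 / 17.5 = 0.03961 h⁻¹
e^(−kτ) = e^(−0.03961 × 13.6) = 0.5835
Accumulation ratio R = 1 / (1 − e^(−kτ)) = 1 / (1 − 0.5835) = 2.401
Steady-state trough = C₀ × R × e^(−kτ) = 2.20 × 2.401 × 0.5835 = 3.082 mg/L

3.1 mg/L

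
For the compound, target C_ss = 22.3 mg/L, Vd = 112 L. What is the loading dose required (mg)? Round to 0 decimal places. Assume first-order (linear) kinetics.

2498 mg

LD = Css × Vd = 22.3 × 112 = 2498 mg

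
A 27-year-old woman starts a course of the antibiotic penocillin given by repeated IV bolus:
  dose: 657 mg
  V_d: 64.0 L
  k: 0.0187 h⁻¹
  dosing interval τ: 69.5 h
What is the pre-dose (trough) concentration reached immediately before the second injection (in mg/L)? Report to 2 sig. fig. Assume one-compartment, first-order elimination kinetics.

2.8 mg/L

C₀ per dose = Dose / Vd = 657 / 64.0 = 10.27 mg/L
Fraction remaining after one interval: r = e^(−kτ) = e^(−0.01870 × 69.5) = 0.2726
Before dose 2, 1 dose has been given (aged 1τ).
C_trough = C₀ × r = 10.27 × 0.2726 = 2.800 mg/L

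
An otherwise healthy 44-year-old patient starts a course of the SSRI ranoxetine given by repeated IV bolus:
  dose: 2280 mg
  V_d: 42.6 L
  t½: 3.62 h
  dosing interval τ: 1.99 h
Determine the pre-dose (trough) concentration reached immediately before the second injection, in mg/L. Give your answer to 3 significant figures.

36.6 mg/L

C₀ per dose = Dose / Vd = 2280 / 42.6 = 53.52 mg/L
k = ln2 / t½ = 0.693147 / 3.62 = 0.1915 h⁻¹
Fraction remaining after one interval: r = e^(−kτ) = e^(−0.1915 × 1.99) = 0.6831
Before dose 2, 1 dose has been given (aged 1τ).
C_trough = C₀ × r = 53.52 × 0.6831 = 36.56 mg/L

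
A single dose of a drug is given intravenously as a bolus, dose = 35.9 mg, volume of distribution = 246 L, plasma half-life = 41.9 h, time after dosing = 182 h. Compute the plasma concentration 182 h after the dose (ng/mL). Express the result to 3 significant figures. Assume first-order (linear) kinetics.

C₀ = Dose / Vd = 35.90 / 246 = 0.1459 mg/L
k = ln2 / t½ = 0.693147 / 41.9 = 0.01654 h⁻¹
C = C₀ · e^(−k·t) = 0.1459 × e^(−0.01654 × 182)
  = 0.1459 × 0.04928 = 0.007190 mg/L
Convert: 0.007190 mg/L × 1000 = 7.190 ng/mL

7.19 ng/mL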